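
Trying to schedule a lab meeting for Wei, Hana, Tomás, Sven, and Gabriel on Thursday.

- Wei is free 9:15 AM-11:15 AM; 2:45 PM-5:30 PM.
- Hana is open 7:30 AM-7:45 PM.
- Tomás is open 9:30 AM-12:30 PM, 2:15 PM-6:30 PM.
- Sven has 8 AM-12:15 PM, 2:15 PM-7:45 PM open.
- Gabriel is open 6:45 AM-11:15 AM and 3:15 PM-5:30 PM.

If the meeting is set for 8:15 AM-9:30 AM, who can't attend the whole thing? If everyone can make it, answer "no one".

Tomás, Wei

Wei: not fully free for 08:15-09:30. Hana: free for 08:15-09:30. Tomás: not fully free for 08:15-09:30. Sven: free for 08:15-09:30. Gabriel: free for 08:15-09:30.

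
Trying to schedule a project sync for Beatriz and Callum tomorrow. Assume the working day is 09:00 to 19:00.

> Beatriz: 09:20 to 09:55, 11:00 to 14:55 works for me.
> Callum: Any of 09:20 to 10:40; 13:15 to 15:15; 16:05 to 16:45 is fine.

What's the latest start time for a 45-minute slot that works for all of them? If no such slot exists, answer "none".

Beatriz ∩ Callum: 09:20-09:55, 13:15-14:55.
The last common window of at least 45 minutes is 13:15-14:55; a 45-minute meeting can start as late as 14:10 and still end by 14:55.

14:10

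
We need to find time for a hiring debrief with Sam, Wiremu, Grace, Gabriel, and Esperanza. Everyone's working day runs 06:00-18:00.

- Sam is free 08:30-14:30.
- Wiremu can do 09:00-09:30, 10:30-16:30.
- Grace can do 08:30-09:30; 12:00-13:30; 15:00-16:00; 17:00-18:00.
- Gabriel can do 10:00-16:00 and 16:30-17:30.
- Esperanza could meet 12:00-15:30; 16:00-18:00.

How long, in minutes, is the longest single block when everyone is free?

Sam ∩ Wiremu: 09:00-09:30, 10:30-14:30.
Sam ∩ Wiremu ∩ Grace: 09:00-09:30, 12:00-13:30.
Sam ∩ Wiremu ∩ Grace ∩ Gabriel: 12:00-13:30.
Sam ∩ Wiremu ∩ Grace ∩ Gabriel ∩ Esperanza: 12:00-13:30.
The longest is 12:00-13:30 at 90 minutes.

90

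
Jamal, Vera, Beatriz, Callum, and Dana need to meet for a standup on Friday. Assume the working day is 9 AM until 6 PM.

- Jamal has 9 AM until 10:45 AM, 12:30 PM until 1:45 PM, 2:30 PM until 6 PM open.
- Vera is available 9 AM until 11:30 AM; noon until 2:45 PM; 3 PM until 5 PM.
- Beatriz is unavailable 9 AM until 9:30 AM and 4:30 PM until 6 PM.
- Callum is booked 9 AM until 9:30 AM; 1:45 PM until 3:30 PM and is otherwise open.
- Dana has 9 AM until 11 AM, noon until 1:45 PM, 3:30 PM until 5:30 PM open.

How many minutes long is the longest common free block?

Jamal free: 09:00-10:45, 12:30-13:45, 14:30-18:00.
Vera free: 09:00-11:30, 12:00-14:45, 15:00-17:00.
Beatriz free: 09:30-16:30 (invert busy blocks within the working day).
Callum free: 09:30-13:45, 15:30-18:00 (invert busy blocks within the working day).
Dana free: 09:00-11:00, 12:00-13:45, 15:30-17:30.
Jamal ∩ Vera: 09:00-10:45, 12:30-13:45, 14:30-14:45, 15:00-17:00.
Jamal ∩ Vera ∩ Beatriz: 09:30-10:45, 12:30-13:45, 14:30-14:45, 15:00-16:30.
Jamal ∩ Vera ∩ Beatriz ∩ Callum: 09:30-10:45, 12:30-13:45, 15:30-16:30.
Jamal ∩ Vera ∩ Beatriz ∩ Callum ∩ Dana: 09:30-10:45, 12:30-13:45, 15:30-16:30.
The longest is 09:30-10:45 at 75 minutes.

75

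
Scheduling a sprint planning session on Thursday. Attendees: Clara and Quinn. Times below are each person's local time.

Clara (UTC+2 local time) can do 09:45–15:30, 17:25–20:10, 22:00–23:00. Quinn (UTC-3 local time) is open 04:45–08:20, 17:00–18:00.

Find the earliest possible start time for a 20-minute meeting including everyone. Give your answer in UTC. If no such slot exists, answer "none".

Clara in UTC: 07:45-13:30, 15:25-18:10, 20:00-21:00 (subtract 2h to convert from UTC+2).
Quinn in UTC: 07:45-11:20, 20:00-21:00 (add 3h to convert from UTC-3).
Clara ∩ Quinn: 07:45-11:20, 20:00-21:00.
Those are the intersection windows.
The first common window of at least 20 minutes is 07:45-11:20, so the earliest start is 07:45.

07:45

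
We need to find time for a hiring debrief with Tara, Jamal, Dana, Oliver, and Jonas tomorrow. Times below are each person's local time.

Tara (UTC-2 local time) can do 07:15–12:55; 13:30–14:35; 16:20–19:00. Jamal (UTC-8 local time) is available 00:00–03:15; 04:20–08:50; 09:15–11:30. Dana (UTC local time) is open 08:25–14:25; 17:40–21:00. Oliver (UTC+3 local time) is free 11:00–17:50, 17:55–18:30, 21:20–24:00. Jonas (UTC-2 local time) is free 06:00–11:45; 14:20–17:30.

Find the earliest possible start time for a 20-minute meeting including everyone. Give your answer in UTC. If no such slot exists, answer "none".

09:15

Tara in UTC: 09:15-14:55, 15:30-16:35, 18:20-21:00 (add 2h to convert from UTC-2).
Jamal in UTC: 08:00-11:15, 12:20-16:50, 17:15-19:30 (add 8h to convert from UTC-8).
Dana in UTC: 08:25-14:25, 17:40-21:00.
Oliver in UTC: 08:00-14:50, 14:55-15:30, 18:20-21:00 (subtract 3h to convert from UTC+3).
Jonas in UTC: 08:00-13:45, 16:20-19:30 (add 2h to convert from UTC-2).
Tara ∩ Jamal: 09:15-11:15, 12:20-14:55, 15:30-16:35, 18:20-19:30.
Tara ∩ Jamal ∩ Dana: 09:15-11:15, 12:20-14:25, 18:20-19:30.
Tara ∩ Jamal ∩ Dana ∩ Oliver: 09:15-11:15, 12:20-14:25, 18:20-19:30.
Tara ∩ Jamal ∩ Dana ∩ Oliver ∩ Jonas: 09:15-11:15, 12:20-13:45, 18:20-19:30.
The first common window of at least 20 minutes is 09:15-11:15, so the earliest start is 09:15.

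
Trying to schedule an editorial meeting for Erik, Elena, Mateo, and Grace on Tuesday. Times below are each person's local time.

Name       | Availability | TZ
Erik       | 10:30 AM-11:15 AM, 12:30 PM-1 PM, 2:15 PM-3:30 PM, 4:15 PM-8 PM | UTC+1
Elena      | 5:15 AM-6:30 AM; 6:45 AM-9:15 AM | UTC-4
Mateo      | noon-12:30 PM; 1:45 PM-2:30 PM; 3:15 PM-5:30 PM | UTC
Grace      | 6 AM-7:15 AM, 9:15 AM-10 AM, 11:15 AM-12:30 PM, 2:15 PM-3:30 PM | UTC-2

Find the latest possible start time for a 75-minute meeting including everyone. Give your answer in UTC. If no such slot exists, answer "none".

none

Erik in UTC: 09:30-10:15, 11:30-12:00, 13:15-14:30, 15:15-19:00 (subtract 1h to convert from UTC+1).
Elena in UTC: 09:15-10:30, 10:45-13:15 (add 4h to convert from UTC-4).
Mateo in UTC: 12:00-12:30, 13:45-14:30, 15:15-17:30.
Grace in UTC: 08:00-09:15, 11:15-12:00, 13:15-14:30, 16:15-17:30 (add 2h to convert from UTC-2).
Erik ∩ Elena: 09:30-10:15, 11:30-12:00.
Erik ∩ Elena ∩ Mateo: ∅.
Erik ∩ Elena ∩ Mateo ∩ Grace: ∅.
There is no time when everyone is free.
No common window is at least 75 minutes long.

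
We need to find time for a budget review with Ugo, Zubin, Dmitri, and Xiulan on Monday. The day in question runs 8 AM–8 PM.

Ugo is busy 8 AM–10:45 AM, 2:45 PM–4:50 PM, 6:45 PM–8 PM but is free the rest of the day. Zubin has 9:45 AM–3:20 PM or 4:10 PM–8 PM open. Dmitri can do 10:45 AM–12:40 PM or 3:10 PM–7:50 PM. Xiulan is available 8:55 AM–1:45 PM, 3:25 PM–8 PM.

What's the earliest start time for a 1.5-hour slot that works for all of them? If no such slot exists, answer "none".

10:45

Ugo free: 10:45-14:45, 16:50-18:45 (invert busy blocks within the working day).
Zubin free: 09:45-15:20, 16:10-20:00.
Dmitri free: 10:45-12:40, 15:10-19:50.
Xiulan free: 08:55-13:45, 15:25-20:00.
Ugo ∩ Zubin: 10:45-14:45, 16:50-18:45.
Ugo ∩ Zubin ∩ Dmitri: 10:45-12:40, 16:50-18:45.
Ugo ∩ Zubin ∩ Dmitri ∩ Xiulan: 10:45-12:40, 16:50-18:45.
Those are the intersection windows.
The first common window of at least 90 minutes is 10:45-12:40, so the earliest start is 10:45.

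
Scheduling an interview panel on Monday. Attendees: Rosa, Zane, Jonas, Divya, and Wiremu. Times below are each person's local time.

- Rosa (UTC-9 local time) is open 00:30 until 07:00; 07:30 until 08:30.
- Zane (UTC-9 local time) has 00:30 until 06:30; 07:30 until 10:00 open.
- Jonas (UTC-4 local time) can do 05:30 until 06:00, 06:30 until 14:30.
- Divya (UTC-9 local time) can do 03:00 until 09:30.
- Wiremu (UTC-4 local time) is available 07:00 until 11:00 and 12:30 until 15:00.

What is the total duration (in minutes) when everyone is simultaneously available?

Rosa in UTC: 09:30-16:00, 16:30-17:30 (add 9h to convert from UTC-9).
Zane in UTC: 09:30-15:30, 16:30-19:00 (add 9h to convert from UTC-9).
Jonas in UTC: 09:30-10:00, 10:30-18:30 (add 4h to convert from UTC-4).
Divya in UTC: 12:00-18:30 (add 9h to convert from UTC-9).
Wiremu in UTC: 11:00-15:00, 16:30-19:00 (add 4h to convert from UTC-4).
Rosa ∩ Zane: 09:30-15:30, 16:30-17:30.
Rosa ∩ Zane ∩ Jonas: 09:30-10:00, 10:30-15:30, 16:30-17:30.
Rosa ∩ Zane ∩ Jonas ∩ Divya: 12:00-15:30, 16:30-17:30.
Rosa ∩ Zane ∩ Jonas ∩ Divya ∩ Wiremu: 12:00-15:00, 16:30-17:30.
Summing the common windows: 180 + 60 = 240 minutes.

240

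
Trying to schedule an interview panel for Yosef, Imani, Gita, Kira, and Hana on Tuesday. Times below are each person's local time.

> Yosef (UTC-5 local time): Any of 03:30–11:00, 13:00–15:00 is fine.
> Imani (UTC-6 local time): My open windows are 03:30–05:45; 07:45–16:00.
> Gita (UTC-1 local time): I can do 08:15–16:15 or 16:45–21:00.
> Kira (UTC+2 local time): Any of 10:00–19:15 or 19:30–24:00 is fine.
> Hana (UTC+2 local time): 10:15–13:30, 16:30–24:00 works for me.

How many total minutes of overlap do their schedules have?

Yosef in UTC: 08:30-16:00, 18:00-20:00 (add 5h to convert from UTC-5).
Imani in UTC: 09:30-11:45, 13:45-22:00 (add 6h to convert from UTC-6).
Gita in UTC: 09:15-17:15, 17:45-22:00 (add 1h to convert from UTC-1).
Kira in UTC: 08:00-17:15, 17:30-22:00 (subtract 2h to convert from UTC+2).
Hana in UTC: 08:15-11:30, 14:30-22:00 (subtract 2h to convert from UTC+2).
Yosef ∩ Imani: 09:30-11:45, 13:45-16:00, 18:00-20:00.
Yosef ∩ Imani ∩ Gita: 09:30-11:45, 13:45-16:00, 18:00-20:00.
Yosef ∩ Imani ∩ Gita ∩ Kira: 09:30-11:45, 13:45-16:00, 18:00-20:00.
Yosef ∩ Imani ∩ Gita ∩ Kira ∩ Hana: 09:30-11:30, 14:30-16:00, 18:00-20:00.
Summing the common windows: 120 + 90 + 120 = 330 minutes.

330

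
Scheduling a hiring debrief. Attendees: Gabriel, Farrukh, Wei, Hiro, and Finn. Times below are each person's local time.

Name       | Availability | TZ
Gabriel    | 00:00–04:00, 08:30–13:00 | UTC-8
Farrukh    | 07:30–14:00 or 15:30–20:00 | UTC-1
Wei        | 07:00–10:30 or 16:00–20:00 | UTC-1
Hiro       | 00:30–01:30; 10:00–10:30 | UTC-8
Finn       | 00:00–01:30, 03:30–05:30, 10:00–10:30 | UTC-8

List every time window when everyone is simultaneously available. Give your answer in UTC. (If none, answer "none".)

Gabriel in UTC: 08:00-12:00, 16:30-21:00 (add 8h to convert from UTC-8).
Farrukh in UTC: 08:30-15:00, 16:30-21:00 (add 1h to convert from UTC-1).
Wei in UTC: 08:00-11:30, 17:00-21:00 (add 1h to convert from UTC-1).
Hiro in UTC: 08:30-09:30, 18:00-18:30 (add 8h to convert from UTC-8).
Finn in UTC: 08:00-09:30, 11:30-13:30, 18:00-18:30 (add 8h to convert from UTC-8).
Gabriel ∩ Farrukh: 08:30-12:00, 16:30-21:00.
Gabriel ∩ Farrukh ∩ Wei: 08:30-11:30, 17:00-21:00.
Gabriel ∩ Farrukh ∩ Wei ∩ Hiro: 08:30-09:30, 18:00-18:30.
Gabriel ∩ Farrukh ∩ Wei ∩ Hiro ∩ Finn: 08:30-09:30, 18:00-18:30.

08:30-09:30, 18:00-18:30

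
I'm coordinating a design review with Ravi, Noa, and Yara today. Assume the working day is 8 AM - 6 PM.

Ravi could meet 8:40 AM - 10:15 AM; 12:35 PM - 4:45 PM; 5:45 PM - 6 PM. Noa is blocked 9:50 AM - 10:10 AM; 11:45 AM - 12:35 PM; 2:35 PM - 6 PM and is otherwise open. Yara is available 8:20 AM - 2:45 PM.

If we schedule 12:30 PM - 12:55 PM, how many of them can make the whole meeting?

Ravi free: 08:40-10:15, 12:35-16:45, 17:45-18:00.
Noa free: 08:00-09:50, 10:10-11:45, 12:35-14:35 (invert busy blocks within the working day).
Yara free: 08:20-14:45.
Yara can make the full 12:30-12:55 slot — that's 1.

1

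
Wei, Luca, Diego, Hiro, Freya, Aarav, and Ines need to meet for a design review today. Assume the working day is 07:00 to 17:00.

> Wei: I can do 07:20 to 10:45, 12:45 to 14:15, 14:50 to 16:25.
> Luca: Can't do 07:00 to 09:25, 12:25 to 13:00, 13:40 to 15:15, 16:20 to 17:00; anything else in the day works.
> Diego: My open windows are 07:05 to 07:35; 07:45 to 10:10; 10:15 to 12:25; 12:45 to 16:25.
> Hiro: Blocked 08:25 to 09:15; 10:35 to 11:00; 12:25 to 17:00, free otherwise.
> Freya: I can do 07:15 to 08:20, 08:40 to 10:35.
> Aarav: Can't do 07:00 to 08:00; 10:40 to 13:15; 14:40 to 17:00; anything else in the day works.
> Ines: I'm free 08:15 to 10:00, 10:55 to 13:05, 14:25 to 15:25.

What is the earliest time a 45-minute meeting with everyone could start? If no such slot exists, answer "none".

none

Wei free: 07:20-10:45, 12:45-14:15, 14:50-16:25.
Luca free: 09:25-12:25, 13:00-13:40, 15:15-16:20 (invert busy blocks within the working day).
Diego free: 07:05-07:35, 07:45-10:10, 10:15-12:25, 12:45-16:25.
Hiro free: 07:00-08:25, 09:15-10:35, 11:00-12:25 (invert busy blocks within the working day).
Freya free: 07:15-08:20, 08:40-10:35.
Aarav free: 08:00-10:40, 13:15-14:40 (invert busy blocks within the working day).
Ines free: 08:15-10:00, 10:55-13:05, 14:25-15:25.
Wei ∩ Luca: 09:25-10:45, 13:00-13:40, 15:15-16:20.
Wei ∩ Luca ∩ Diego: 09:25-10:10, 10:15-10:45, 13:00-13:40, 15:15-16:20.
Wei ∩ Luca ∩ Diego ∩ Hiro: 09:25-10:10, 10:15-10:35.
Wei ∩ Luca ∩ Diego ∩ Hiro ∩ Freya: 09:25-10:10, 10:15-10:35.
Wei ∩ Luca ∩ Diego ∩ Hiro ∩ Freya ∩ Aarav: 09:25-10:10, 10:15-10:35.
Wei ∩ Luca ∩ Diego ∩ Hiro ∩ Freya ∩ Aarav ∩ Ines: 09:25-10:00.
Those are the intersection windows.
No common window is at least 45 minutes long.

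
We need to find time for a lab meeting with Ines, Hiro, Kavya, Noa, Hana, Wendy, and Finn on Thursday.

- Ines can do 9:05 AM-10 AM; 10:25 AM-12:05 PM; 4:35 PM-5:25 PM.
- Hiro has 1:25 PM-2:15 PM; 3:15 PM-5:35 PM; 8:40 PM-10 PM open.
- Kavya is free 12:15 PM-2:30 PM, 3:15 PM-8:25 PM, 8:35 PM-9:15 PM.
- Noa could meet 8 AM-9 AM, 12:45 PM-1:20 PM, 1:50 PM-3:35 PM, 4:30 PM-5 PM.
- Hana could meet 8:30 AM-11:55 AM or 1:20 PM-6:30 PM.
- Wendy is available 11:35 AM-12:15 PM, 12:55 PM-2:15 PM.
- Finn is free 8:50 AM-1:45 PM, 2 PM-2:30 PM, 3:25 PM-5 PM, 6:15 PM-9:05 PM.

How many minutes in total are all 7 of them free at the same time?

Ines ∩ Hiro: 16:35-17:25.
Ines ∩ Hiro ∩ Kavya: 16:35-17:25.
Ines ∩ Hiro ∩ Kavya ∩ Noa: 16:35-17:00.
Ines ∩ Hiro ∩ Kavya ∩ Noa ∩ Hana: 16:35-17:00.
Ines ∩ Hiro ∩ Kavya ∩ Noa ∩ Hana ∩ Wendy: ∅.
Ines ∩ Hiro ∩ Kavya ∩ Noa ∩ Hana ∩ Wendy ∩ Finn: ∅.
There is no time when everyone is free.
There is no common window, so the total is 0 minutes.

0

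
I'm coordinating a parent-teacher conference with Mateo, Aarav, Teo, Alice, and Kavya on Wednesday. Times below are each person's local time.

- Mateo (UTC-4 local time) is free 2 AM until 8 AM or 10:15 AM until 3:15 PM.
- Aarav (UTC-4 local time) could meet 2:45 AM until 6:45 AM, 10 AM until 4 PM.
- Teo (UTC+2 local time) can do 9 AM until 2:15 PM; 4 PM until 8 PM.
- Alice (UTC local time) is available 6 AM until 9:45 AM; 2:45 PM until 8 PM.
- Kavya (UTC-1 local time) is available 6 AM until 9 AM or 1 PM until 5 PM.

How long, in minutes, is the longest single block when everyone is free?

195

Mateo in UTC: 06:00-12:00, 14:15-19:15 (add 4h to convert from UTC-4).
Aarav in UTC: 06:45-10:45, 14:00-20:00 (add 4h to convert from UTC-4).
Teo in UTC: 07:00-12:15, 14:00-18:00 (subtract 2h to convert from UTC+2).
Alice in UTC: 06:00-09:45, 14:45-20:00.
Kavya in UTC: 07:00-10:00, 14:00-18:00 (add 1h to convert from UTC-1).
Mateo ∩ Aarav: 06:45-10:45, 14:15-19:15.
Mateo ∩ Aarav ∩ Teo: 07:00-10:45, 14:15-18:00.
Mateo ∩ Aarav ∩ Teo ∩ Alice: 07:00-09:45, 14:45-18:00.
Mateo ∩ Aarav ∩ Teo ∩ Alice ∩ Kavya: 07:00-09:45, 14:45-18:00.
So the common availability across everyone is 07:00-09:45, 14:45-18:00.
The longest is 14:45-18:00 at 195 minutes.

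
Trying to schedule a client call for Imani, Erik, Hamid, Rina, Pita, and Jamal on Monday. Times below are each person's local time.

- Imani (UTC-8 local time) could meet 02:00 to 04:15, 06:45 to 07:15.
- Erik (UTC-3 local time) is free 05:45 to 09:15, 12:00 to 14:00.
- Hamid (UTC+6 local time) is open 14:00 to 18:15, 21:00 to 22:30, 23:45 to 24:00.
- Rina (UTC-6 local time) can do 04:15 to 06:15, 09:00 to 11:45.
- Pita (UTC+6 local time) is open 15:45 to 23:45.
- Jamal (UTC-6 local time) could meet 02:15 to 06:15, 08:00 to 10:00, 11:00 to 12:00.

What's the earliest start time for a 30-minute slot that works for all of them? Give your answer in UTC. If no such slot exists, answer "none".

Imani in UTC: 10:00-12:15, 14:45-15:15 (add 8h to convert from UTC-8).
Erik in UTC: 08:45-12:15, 15:00-17:00 (add 3h to convert from UTC-3).
Hamid in UTC: 08:00-12:15, 15:00-16:30, 17:45-18:00 (subtract 6h to convert from UTC+6).
Rina in UTC: 10:15-12:15, 15:00-17:45 (add 6h to convert from UTC-6).
Pita in UTC: 09:45-17:45 (subtract 6h to convert from UTC+6).
Jamal in UTC: 08:15-12:15, 14:00-16:00, 17:00-18:00 (add 6h to convert from UTC-6).
Imani ∩ Erik: 10:00-12:15, 15:00-15:15.
Imani ∩ Erik ∩ Hamid: 10:00-12:15, 15:00-15:15.
Imani ∩ Erik ∩ Hamid ∩ Rina: 10:15-12:15, 15:00-15:15.
Imani ∩ Erik ∩ Hamid ∩ Rina ∩ Pita: 10:15-12:15, 15:00-15:15.
Imani ∩ Erik ∩ Hamid ∩ Rina ∩ Pita ∩ Jamal: 10:15-12:15, 15:00-15:15.
Those are the intersection windows.
The first common window of at least 30 minutes is 10:15-12:15, so the earliest start is 10:15.

10:15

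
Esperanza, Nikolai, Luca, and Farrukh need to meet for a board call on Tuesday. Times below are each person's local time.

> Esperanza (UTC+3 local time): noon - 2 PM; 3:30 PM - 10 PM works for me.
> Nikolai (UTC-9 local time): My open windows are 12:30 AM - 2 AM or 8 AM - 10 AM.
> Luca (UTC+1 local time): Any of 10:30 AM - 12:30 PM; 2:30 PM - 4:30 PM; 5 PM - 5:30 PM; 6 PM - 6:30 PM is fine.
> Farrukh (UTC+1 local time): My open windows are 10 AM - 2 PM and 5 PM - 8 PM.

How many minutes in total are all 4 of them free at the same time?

Esperanza in UTC: 09:00-11:00, 12:30-19:00 (subtract 3h to convert from UTC+3).
Nikolai in UTC: 09:30-11:00, 17:00-19:00 (add 9h to convert from UTC-9).
Luca in UTC: 09:30-11:30, 13:30-15:30, 16:00-16:30, 17:00-17:30 (subtract 1h to convert from UTC+1).
Farrukh in UTC: 09:00-13:00, 16:00-19:00 (subtract 1h to convert from UTC+1).
Esperanza ∩ Nikolai: 09:30-11:00, 17:00-19:00.
Esperanza ∩ Nikolai ∩ Luca: 09:30-11:00, 17:00-17:30.
Esperanza ∩ Nikolai ∩ Luca ∩ Farrukh: 09:30-11:00, 17:00-17:30.
Summing the common windows: 90 + 30 = 120 minutes.

120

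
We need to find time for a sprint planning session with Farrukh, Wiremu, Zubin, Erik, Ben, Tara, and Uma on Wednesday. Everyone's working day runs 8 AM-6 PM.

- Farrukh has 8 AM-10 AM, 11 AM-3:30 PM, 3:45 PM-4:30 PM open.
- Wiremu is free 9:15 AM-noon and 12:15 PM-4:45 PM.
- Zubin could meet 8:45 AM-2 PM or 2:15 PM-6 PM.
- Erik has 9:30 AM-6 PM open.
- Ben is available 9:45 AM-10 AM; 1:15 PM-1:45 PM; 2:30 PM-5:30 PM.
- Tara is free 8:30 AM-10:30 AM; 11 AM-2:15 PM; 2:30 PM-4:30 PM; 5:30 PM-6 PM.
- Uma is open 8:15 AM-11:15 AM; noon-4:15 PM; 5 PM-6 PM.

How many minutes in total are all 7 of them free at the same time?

135

Farrukh ∩ Wiremu: 09:15-10:00, 11:00-12:00, 12:15-15:30, 15:45-16:30.
Farrukh ∩ Wiremu ∩ Zubin: 09:15-10:00, 11:00-12:00, 12:15-14:00, 14:15-15:30, 15:45-16:30.
Farrukh ∩ Wiremu ∩ Zubin ∩ Erik: 09:30-10:00, 11:00-12:00, 12:15-14:00, 14:15-15:30, 15:45-16:30.
Farrukh ∩ Wiremu ∩ Zubin ∩ Erik ∩ Ben: 09:45-10:00, 13:15-13:45, 14:30-15:30, 15:45-16:30.
Farrukh ∩ Wiremu ∩ Zubin ∩ Erik ∩ Ben ∩ Tara: 09:45-10:00, 13:15-13:45, 14:30-15:30, 15:45-16:30.
Farrukh ∩ Wiremu ∩ Zubin ∩ Erik ∩ Ben ∩ Tara ∩ Uma: 09:45-10:00, 13:15-13:45, 14:30-15:30, 15:45-16:15.
Summing the common windows: 15 + 30 + 60 + 30 = 135 minutes.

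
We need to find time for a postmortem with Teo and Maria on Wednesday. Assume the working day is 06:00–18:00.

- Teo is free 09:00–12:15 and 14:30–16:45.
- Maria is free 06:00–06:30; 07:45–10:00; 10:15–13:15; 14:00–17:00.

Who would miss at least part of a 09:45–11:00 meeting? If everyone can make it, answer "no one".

Teo: free for 09:45-11:00. Maria: not fully free for 09:45-11:00.

Maria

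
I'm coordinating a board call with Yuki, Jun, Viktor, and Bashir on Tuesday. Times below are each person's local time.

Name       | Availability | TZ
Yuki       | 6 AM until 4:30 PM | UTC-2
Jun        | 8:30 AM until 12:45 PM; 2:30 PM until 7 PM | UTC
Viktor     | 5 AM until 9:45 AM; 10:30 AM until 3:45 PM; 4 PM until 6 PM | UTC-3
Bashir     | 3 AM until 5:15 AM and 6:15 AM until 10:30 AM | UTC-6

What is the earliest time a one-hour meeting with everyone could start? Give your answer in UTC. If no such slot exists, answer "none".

09:00

Yuki in UTC: 08:00-18:30 (add 2h to convert from UTC-2).
Jun in UTC: 08:30-12:45, 14:30-19:00.
Viktor in UTC: 08:00-12:45, 13:30-18:45, 19:00-21:00 (add 3h to convert from UTC-3).
Bashir in UTC: 09:00-11:15, 12:15-16:30 (add 6h to convert from UTC-6).
Yuki ∩ Jun: 08:30-12:45, 14:30-18:30.
Yuki ∩ Jun ∩ Viktor: 08:30-12:45, 14:30-18:30.
Yuki ∩ Jun ∩ Viktor ∩ Bashir: 09:00-11:15, 12:15-12:45, 14:30-16:30.
The first common window of at least 60 minutes is 09:00-11:15, so the earliest start is 09:00.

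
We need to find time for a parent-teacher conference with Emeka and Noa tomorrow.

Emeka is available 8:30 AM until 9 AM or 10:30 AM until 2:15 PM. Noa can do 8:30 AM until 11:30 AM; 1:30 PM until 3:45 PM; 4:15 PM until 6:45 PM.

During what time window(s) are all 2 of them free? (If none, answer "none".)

08:30-09:00, 10:30-11:30, 13:30-14:15

Emeka ∩ Noa: 08:30-09:00, 10:30-11:30, 13:30-14:15.
Those are the intersection windows.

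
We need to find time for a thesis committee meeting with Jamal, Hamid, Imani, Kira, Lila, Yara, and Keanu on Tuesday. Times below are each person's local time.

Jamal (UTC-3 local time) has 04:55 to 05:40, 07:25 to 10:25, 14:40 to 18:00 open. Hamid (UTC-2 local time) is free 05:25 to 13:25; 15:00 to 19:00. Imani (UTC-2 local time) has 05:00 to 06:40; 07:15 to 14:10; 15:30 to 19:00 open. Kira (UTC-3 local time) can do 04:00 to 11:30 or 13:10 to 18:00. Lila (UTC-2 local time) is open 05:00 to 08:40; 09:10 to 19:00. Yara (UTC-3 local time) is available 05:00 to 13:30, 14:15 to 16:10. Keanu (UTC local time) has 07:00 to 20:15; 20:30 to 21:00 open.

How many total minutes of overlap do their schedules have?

280

Jamal in UTC: 07:55-08:40, 10:25-13:25, 17:40-21:00 (add 3h to convert from UTC-3).
Hamid in UTC: 07:25-15:25, 17:00-21:00 (add 2h to convert from UTC-2).
Imani in UTC: 07:00-08:40, 09:15-16:10, 17:30-21:00 (add 2h to convert from UTC-2).
Kira in UTC: 07:00-14:30, 16:10-21:00 (add 3h to convert from UTC-3).
Lila in UTC: 07:00-10:40, 11:10-21:00 (add 2h to convert from UTC-2).
Yara in UTC: 08:00-16:30, 17:15-19:10 (add 3h to convert from UTC-3).
Keanu in UTC: 07:00-20:15, 20:30-21:00.
Jamal ∩ Hamid: 07:55-08:40, 10:25-13:25, 17:40-21:00.
Jamal ∩ Hamid ∩ Imani: 07:55-08:40, 10:25-13:25, 17:40-21:00.
Jamal ∩ Hamid ∩ Imani ∩ Kira: 07:55-08:40, 10:25-13:25, 17:40-21:00.
Jamal ∩ Hamid ∩ Imani ∩ Kira ∩ Lila: 07:55-08:40, 10:25-10:40, 11:10-13:25, 17:40-21:00.
Jamal ∩ Hamid ∩ Imani ∩ Kira ∩ Lila ∩ Yara: 08:00-08:40, 10:25-10:40, 11:10-13:25, 17:40-19:10.
Jamal ∩ Hamid ∩ Imani ∩ Kira ∩ Lila ∩ Yara ∩ Keanu: 08:00-08:40, 10:25-10:40, 11:10-13:25, 17:40-19:10.
So the common availability across everyone is 08:00-08:40, 10:25-10:40, 11:10-13:25, 17:40-19:10.
Summing the common windows: 40 + 15 + 135 + 90 = 280 minutes.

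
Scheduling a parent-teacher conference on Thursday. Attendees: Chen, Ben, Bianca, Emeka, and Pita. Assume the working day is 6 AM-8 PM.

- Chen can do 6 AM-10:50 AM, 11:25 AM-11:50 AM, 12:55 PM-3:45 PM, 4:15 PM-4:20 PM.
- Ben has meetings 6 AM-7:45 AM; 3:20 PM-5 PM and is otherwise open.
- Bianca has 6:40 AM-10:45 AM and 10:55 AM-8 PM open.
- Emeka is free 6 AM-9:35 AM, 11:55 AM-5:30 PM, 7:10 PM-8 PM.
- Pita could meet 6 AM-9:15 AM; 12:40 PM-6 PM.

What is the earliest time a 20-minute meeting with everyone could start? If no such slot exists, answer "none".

Chen free: 06:00-10:50, 11:25-11:50, 12:55-15:45, 16:15-16:20.
Ben free: 07:45-15:20, 17:00-20:00 (invert busy blocks within the working day).
Bianca free: 06:40-10:45, 10:55-20:00.
Emeka free: 06:00-09:35, 11:55-17:30, 19:10-20:00.
Pita free: 06:00-09:15, 12:40-18:00.
Chen ∩ Ben: 07:45-10:50, 11:25-11:50, 12:55-15:20.
Chen ∩ Ben ∩ Bianca: 07:45-10:45, 11:25-11:50, 12:55-15:20.
Chen ∩ Ben ∩ Bianca ∩ Emeka: 07:45-09:35, 12:55-15:20.
Chen ∩ Ben ∩ Bianca ∩ Emeka ∩ Pita: 07:45-09:15, 12:55-15:20.
So the common availability across everyone is 07:45-09:15, 12:55-15:20.
The first common window of at least 20 minutes is 07:45-09:15, so the earliest start is 07:45.

07:45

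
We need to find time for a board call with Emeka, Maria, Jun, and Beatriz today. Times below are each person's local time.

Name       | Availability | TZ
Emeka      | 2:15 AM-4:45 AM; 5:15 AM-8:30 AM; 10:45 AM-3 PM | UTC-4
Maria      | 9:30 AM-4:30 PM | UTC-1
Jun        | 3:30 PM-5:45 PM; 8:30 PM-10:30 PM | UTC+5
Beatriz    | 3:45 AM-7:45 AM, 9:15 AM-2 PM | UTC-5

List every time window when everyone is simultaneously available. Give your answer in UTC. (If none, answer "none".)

10:30-12:30, 15:30-17:30

Emeka in UTC: 06:15-08:45, 09:15-12:30, 14:45-19:00 (add 4h to convert from UTC-4).
Maria in UTC: 10:30-17:30 (add 1h to convert from UTC-1).
Jun in UTC: 10:30-12:45, 15:30-17:30 (subtract 5h to convert from UTC+5).
Beatriz in UTC: 08:45-12:45, 14:15-19:00 (add 5h to convert from UTC-5).
Emeka ∩ Maria: 10:30-12:30, 14:45-17:30.
Emeka ∩ Maria ∩ Jun: 10:30-12:30, 15:30-17:30.
Emeka ∩ Maria ∩ Jun ∩ Beatriz: 10:30-12:30, 15:30-17:30.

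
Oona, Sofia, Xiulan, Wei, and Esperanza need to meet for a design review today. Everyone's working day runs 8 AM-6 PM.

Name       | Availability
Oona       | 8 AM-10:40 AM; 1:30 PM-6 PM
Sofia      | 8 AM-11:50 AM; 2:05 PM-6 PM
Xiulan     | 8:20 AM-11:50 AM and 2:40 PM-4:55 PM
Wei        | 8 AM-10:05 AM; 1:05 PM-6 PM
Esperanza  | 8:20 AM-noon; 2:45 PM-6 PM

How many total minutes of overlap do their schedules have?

235

Oona ∩ Sofia: 08:00-10:40, 14:05-18:00.
Oona ∩ Sofia ∩ Xiulan: 08:20-10:40, 14:40-16:55.
Oona ∩ Sofia ∩ Xiulan ∩ Wei: 08:20-10:05, 14:40-16:55.
Oona ∩ Sofia ∩ Xiulan ∩ Wei ∩ Esperanza: 08:20-10:05, 14:45-16:55.
Summing the common windows: 105 + 130 = 235 minutes.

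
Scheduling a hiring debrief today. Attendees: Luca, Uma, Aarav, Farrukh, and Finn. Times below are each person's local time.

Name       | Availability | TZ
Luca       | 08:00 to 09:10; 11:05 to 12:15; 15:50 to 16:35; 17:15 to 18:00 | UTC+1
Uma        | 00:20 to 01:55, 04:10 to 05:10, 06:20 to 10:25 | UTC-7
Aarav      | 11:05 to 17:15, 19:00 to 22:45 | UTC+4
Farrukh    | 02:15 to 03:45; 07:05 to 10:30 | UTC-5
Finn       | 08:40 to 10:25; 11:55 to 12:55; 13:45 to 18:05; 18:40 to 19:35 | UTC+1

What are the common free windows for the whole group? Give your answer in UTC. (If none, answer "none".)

07:40-08:10, 15:00-15:30

Luca in UTC: 07:00-08:10, 10:05-11:15, 14:50-15:35, 16:15-17:00 (subtract 1h to convert from UTC+1).
Uma in UTC: 07:20-08:55, 11:10-12:10, 13:20-17:25 (add 7h to convert from UTC-7).
Aarav in UTC: 07:05-13:15, 15:00-18:45 (subtract 4h to convert from UTC+4).
Farrukh in UTC: 07:15-08:45, 12:05-15:30 (add 5h to convert from UTC-5).
Finn in UTC: 07:40-09:25, 10:55-11:55, 12:45-17:05, 17:40-18:35 (subtract 1h to convert from UTC+1).
Luca ∩ Uma: 07:20-08:10, 11:10-11:15, 14:50-15:35, 16:15-17:00.
Luca ∩ Uma ∩ Aarav: 07:20-08:10, 11:10-11:15, 15:00-15:35, 16:15-17:00.
Luca ∩ Uma ∩ Aarav ∩ Farrukh: 07:20-08:10, 15:00-15:30.
Luca ∩ Uma ∩ Aarav ∩ Farrukh ∩ Finn: 07:40-08:10, 15:00-15:30.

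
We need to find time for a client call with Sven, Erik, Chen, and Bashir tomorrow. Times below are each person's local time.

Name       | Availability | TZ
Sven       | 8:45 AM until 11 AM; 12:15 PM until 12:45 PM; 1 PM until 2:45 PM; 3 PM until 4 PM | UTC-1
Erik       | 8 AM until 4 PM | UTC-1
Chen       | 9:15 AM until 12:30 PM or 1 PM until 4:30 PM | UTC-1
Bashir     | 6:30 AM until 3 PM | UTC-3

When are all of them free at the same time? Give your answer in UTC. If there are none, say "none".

10:15-12:00, 13:15-13:30, 14:00-15:45, 16:00-17:00

Sven in UTC: 09:45-12:00, 13:15-13:45, 14:00-15:45, 16:00-17:00 (add 1h to convert from UTC-1).
Erik in UTC: 09:00-17:00 (add 1h to convert from UTC-1).
Chen in UTC: 10:15-13:30, 14:00-17:30 (add 1h to convert from UTC-1).
Bashir in UTC: 09:30-18:00 (add 3h to convert from UTC-3).
Sven ∩ Erik: 09:45-12:00, 13:15-13:45, 14:00-15:45, 16:00-17:00.
Sven ∩ Erik ∩ Chen: 10:15-12:00, 13:15-13:30, 14:00-15:45, 16:00-17:00.
Sven ∩ Erik ∩ Chen ∩ Bashir: 10:15-12:00, 13:15-13:30, 14:00-15:45, 16:00-17:00.
Those are the intersection windows.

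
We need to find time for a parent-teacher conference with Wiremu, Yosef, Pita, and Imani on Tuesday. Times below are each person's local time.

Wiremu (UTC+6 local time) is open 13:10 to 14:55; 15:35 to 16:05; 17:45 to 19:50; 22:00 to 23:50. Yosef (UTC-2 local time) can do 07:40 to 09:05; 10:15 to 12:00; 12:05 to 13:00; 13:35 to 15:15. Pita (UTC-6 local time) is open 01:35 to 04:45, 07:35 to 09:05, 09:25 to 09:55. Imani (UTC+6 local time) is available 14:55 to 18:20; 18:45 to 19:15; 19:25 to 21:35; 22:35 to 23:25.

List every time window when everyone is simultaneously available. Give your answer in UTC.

09:40-10:05, 13:35-13:50

Wiremu in UTC: 07:10-08:55, 09:35-10:05, 11:45-13:50, 16:00-17:50 (subtract 6h to convert from UTC+6).
Yosef in UTC: 09:40-11:05, 12:15-14:00, 14:05-15:00, 15:35-17:15 (add 2h to convert from UTC-2).
Pita in UTC: 07:35-10:45, 13:35-15:05, 15:25-15:55 (add 6h to convert from UTC-6).
Imani in UTC: 08:55-12:20, 12:45-13:15, 13:25-15:35, 16:35-17:25 (subtract 6h to convert from UTC+6).
Wiremu ∩ Yosef: 09:40-10:05, 12:15-13:50, 16:00-17:15.
Wiremu ∩ Yosef ∩ Pita: 09:40-10:05, 13:35-13:50.
Wiremu ∩ Yosef ∩ Pita ∩ Imani: 09:40-10:05, 13:35-13:50.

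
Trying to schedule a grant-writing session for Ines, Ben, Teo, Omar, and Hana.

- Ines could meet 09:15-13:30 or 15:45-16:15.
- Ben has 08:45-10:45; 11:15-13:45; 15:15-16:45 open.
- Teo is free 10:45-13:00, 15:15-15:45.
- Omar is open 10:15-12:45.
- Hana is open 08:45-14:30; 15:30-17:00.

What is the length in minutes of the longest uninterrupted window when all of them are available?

Ines ∩ Ben: 09:15-10:45, 11:15-13:30, 15:45-16:15.
Ines ∩ Ben ∩ Teo: 11:15-13:00.
Ines ∩ Ben ∩ Teo ∩ Omar: 11:15-12:45.
Ines ∩ Ben ∩ Teo ∩ Omar ∩ Hana: 11:15-12:45.
The longest is 11:15-12:45 at 90 minutes.

90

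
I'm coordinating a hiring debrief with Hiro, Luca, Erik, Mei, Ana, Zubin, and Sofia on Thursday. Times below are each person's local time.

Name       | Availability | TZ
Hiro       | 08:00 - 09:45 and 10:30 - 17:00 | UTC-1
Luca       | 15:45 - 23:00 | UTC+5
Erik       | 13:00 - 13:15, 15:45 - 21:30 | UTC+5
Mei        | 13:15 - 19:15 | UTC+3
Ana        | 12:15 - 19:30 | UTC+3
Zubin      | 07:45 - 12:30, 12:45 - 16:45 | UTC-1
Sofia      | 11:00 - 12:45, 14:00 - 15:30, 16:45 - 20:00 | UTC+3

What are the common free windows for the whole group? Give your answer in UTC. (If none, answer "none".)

Hiro in UTC: 09:00-10:45, 11:30-18:00 (add 1h to convert from UTC-1).
Luca in UTC: 10:45-18:00 (subtract 5h to convert from UTC+5).
Erik in UTC: 08:00-08:15, 10:45-16:30 (subtract 5h to convert from UTC+5).
Mei in UTC: 10:15-16:15 (subtract 3h to convert from UTC+3).
Ana in UTC: 09:15-16:30 (subtract 3h to convert from UTC+3).
Zubin in UTC: 08:45-13:30, 13:45-17:45 (add 1h to convert from UTC-1).
Sofia in UTC: 08:00-09:45, 11:00-12:30, 13:45-17:00 (subtract 3h to convert from UTC+3).
Hiro ∩ Luca: 11:30-18:00.
Hiro ∩ Luca ∩ Erik: 11:30-16:30.
Hiro ∩ Luca ∩ Erik ∩ Mei: 11:30-16:15.
Hiro ∩ Luca ∩ Erik ∩ Mei ∩ Ana: 11:30-16:15.
Hiro ∩ Luca ∩ Erik ∩ Mei ∩ Ana ∩ Zubin: 11:30-13:30, 13:45-16:15.
Hiro ∩ Luca ∩ Erik ∩ Mei ∩ Ana ∩ Zubin ∩ Sofia: 11:30-12:30, 13:45-16:15.

11:30-12:30, 13:45-16:15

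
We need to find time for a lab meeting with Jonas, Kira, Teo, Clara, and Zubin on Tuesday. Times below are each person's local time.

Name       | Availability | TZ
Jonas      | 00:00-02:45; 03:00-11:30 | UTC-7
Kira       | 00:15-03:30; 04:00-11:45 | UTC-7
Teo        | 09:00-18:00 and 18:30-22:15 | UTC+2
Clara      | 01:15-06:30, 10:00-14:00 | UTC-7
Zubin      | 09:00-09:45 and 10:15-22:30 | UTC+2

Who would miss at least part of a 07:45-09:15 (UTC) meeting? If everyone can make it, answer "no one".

Jonas in UTC: 07:00-09:45, 10:00-18:30 (add 7h to convert from UTC-7).
Kira in UTC: 07:15-10:30, 11:00-18:45 (add 7h to convert from UTC-7).
Teo in UTC: 07:00-16:00, 16:30-20:15 (subtract 2h to convert from UTC+2).
Clara in UTC: 08:15-13:30, 17:00-21:00 (add 7h to convert from UTC-7).
Zubin in UTC: 07:00-07:45, 08:15-20:30 (subtract 2h to convert from UTC+2).
Jonas: free for 07:45-09:15. Kira: free for 07:45-09:15. Teo: free for 07:45-09:15. Clara: not fully free for 07:45-09:15. Zubin: not fully free for 07:45-09:15.

Clara, Zubin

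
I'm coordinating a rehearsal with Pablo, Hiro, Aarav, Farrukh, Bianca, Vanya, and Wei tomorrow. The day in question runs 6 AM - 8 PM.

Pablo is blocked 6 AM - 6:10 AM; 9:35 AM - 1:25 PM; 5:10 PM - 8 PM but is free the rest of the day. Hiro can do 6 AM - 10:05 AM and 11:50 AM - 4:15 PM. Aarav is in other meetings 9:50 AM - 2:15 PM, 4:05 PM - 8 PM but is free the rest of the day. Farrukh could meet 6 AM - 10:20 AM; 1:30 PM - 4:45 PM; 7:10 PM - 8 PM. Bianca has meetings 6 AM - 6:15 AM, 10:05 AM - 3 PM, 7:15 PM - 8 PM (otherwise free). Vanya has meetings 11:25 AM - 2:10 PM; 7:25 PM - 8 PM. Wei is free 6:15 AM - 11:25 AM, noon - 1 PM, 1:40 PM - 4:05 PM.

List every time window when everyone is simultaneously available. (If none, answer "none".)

06:15-09:35, 15:00-16:05

Pablo free: 06:10-09:35, 13:25-17:10 (invert busy blocks within the working day).
Hiro free: 06:00-10:05, 11:50-16:15.
Aarav free: 06:00-09:50, 14:15-16:05 (invert busy blocks within the working day).
Farrukh free: 06:00-10:20, 13:30-16:45, 19:10-20:00.
Bianca free: 06:15-10:05, 15:00-19:15 (invert busy blocks within the working day).
Vanya free: 06:00-11:25, 14:10-19:25 (invert busy blocks within the working day).
Wei free: 06:15-11:25, 12:00-13:00, 13:40-16:05.
Pablo ∩ Hiro: 06:10-09:35, 13:25-16:15.
Pablo ∩ Hiro ∩ Aarav: 06:10-09:35, 14:15-16:05.
Pablo ∩ Hiro ∩ Aarav ∩ Farrukh: 06:10-09:35, 14:15-16:05.
Pablo ∩ Hiro ∩ Aarav ∩ Farrukh ∩ Bianca: 06:15-09:35, 15:00-16:05.
Pablo ∩ Hiro ∩ Aarav ∩ Farrukh ∩ Bianca ∩ Vanya: 06:15-09:35, 15:00-16:05.
Pablo ∩ Hiro ∩ Aarav ∩ Farrukh ∩ Bianca ∩ Vanya ∩ Wei: 06:15-09:35, 15:00-16:05.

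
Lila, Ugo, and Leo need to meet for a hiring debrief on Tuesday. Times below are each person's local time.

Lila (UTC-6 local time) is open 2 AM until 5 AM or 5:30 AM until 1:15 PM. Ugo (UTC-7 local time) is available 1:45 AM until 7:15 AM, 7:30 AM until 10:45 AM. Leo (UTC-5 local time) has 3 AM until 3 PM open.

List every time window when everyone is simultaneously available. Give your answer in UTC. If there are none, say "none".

Lila in UTC: 08:00-11:00, 11:30-19:15 (add 6h to convert from UTC-6).
Ugo in UTC: 08:45-14:15, 14:30-17:45 (add 7h to convert from UTC-7).
Leo in UTC: 08:00-20:00 (add 5h to convert from UTC-5).
Lila ∩ Ugo: 08:45-11:00, 11:30-14:15, 14:30-17:45.
Lila ∩ Ugo ∩ Leo: 08:45-11:00, 11:30-14:15, 14:30-17:45.

08:45-11:00, 11:30-14:15, 14:30-17:45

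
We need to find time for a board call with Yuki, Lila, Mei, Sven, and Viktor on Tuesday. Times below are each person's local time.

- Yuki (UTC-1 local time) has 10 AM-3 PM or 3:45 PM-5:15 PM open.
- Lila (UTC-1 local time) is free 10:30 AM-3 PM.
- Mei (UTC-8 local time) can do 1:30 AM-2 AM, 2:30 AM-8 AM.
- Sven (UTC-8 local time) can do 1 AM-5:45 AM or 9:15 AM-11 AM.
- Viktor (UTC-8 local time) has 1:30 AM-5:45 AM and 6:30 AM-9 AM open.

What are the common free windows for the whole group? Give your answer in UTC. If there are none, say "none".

11:30-13:45

Yuki in UTC: 11:00-16:00, 16:45-18:15 (add 1h to convert from UTC-1).
Lila in UTC: 11:30-16:00 (add 1h to convert from UTC-1).
Mei in UTC: 09:30-10:00, 10:30-16:00 (add 8h to convert from UTC-8).
Sven in UTC: 09:00-13:45, 17:15-19:00 (add 8h to convert from UTC-8).
Viktor in UTC: 09:30-13:45, 14:30-17:00 (add 8h to convert from UTC-8).
Yuki ∩ Lila: 11:30-16:00.
Yuki ∩ Lila ∩ Mei: 11:30-16:00.
Yuki ∩ Lila ∩ Mei ∩ Sven: 11:30-13:45.
Yuki ∩ Lila ∩ Mei ∩ Sven ∩ Viktor: 11:30-13:45.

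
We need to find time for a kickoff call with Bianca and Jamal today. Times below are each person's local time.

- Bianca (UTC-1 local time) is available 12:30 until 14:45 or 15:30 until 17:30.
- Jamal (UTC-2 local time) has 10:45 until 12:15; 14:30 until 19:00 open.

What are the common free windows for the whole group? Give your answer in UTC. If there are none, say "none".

Bianca in UTC: 13:30-15:45, 16:30-18:30 (add 1h to convert from UTC-1).
Jamal in UTC: 12:45-14:15, 16:30-21:00 (add 2h to convert from UTC-2).
Bianca ∩ Jamal: 13:30-14:15, 16:30-18:30.

13:30-14:15, 16:30-18:30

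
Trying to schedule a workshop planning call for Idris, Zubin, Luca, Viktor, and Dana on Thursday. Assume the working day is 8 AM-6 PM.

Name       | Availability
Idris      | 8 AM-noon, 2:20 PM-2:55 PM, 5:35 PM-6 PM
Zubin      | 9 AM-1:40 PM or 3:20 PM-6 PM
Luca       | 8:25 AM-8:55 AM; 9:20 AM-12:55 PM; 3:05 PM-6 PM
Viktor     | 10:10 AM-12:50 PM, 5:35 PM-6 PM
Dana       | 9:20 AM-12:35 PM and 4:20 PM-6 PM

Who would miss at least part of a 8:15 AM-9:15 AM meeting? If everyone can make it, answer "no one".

Dana, Luca, Viktor, Zubin

Idris: free for 08:15-09:15. Zubin: not fully free for 08:15-09:15. Luca: not fully free for 08:15-09:15. Viktor: not fully free for 08:15-09:15. Dana: not fully free for 08:15-09:15.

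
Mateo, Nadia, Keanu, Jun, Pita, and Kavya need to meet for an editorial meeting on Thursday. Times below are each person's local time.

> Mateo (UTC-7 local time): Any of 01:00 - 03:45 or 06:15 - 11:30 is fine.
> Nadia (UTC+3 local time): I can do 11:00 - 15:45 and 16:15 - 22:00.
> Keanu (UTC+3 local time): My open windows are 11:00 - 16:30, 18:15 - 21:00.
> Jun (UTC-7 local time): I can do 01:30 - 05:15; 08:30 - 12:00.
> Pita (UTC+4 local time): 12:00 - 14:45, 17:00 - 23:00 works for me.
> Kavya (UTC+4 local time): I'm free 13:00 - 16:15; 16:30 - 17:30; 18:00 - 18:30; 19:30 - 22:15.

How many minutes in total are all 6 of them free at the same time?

Mateo in UTC: 08:00-10:45, 13:15-18:30 (add 7h to convert from UTC-7).
Nadia in UTC: 08:00-12:45, 13:15-19:00 (subtract 3h to convert from UTC+3).
Keanu in UTC: 08:00-13:30, 15:15-18:00 (subtract 3h to convert from UTC+3).
Jun in UTC: 08:30-12:15, 15:30-19:00 (add 7h to convert from UTC-7).
Pita in UTC: 08:00-10:45, 13:00-19:00 (subtract 4h to convert from UTC+4).
Kavya in UTC: 09:00-12:15, 12:30-13:30, 14:00-14:30, 15:30-18:15 (subtract 4h to convert from UTC+4).
Mateo ∩ Nadia: 08:00-10:45, 13:15-18:30.
Mateo ∩ Nadia ∩ Keanu: 08:00-10:45, 13:15-13:30, 15:15-18:00.
Mateo ∩ Nadia ∩ Keanu ∩ Jun: 08:30-10:45, 15:30-18:00.
Mateo ∩ Nadia ∩ Keanu ∩ Jun ∩ Pita: 08:30-10:45, 15:30-18:00.
Mateo ∩ Nadia ∩ Keanu ∩ Jun ∩ Pita ∩ Kavya: 09:00-10:45, 15:30-18:00.
So the common availability across everyone is 09:00-10:45, 15:30-18:00.
Summing the common windows: 105 + 150 = 255 minutes.

255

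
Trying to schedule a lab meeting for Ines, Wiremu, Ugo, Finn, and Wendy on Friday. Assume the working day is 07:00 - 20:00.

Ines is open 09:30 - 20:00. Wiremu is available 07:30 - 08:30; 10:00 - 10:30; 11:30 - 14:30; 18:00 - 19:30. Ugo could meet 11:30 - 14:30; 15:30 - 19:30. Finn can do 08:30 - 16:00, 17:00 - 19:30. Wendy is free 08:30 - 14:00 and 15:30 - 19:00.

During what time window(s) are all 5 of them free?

11:30-14:00, 18:00-19:00

Ines ∩ Wiremu: 10:00-10:30, 11:30-14:30, 18:00-19:30.
Ines ∩ Wiremu ∩ Ugo: 11:30-14:30, 18:00-19:30.
Ines ∩ Wiremu ∩ Ugo ∩ Finn: 11:30-14:30, 18:00-19:30.
Ines ∩ Wiremu ∩ Ugo ∩ Finn ∩ Wendy: 11:30-14:00, 18:00-19:00.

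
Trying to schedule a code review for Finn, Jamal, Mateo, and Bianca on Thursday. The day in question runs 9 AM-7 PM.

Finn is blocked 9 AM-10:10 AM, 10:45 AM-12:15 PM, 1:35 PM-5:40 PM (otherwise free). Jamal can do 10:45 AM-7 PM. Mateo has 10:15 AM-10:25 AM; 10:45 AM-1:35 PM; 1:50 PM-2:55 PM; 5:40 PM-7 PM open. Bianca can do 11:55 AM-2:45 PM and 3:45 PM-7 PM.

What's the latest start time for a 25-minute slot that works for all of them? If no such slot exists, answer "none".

Finn free: 10:10-10:45, 12:15-13:35, 17:40-19:00 (invert busy blocks within the working day).
Jamal free: 10:45-19:00.
Mateo free: 10:15-10:25, 10:45-13:35, 13:50-14:55, 17:40-19:00.
Bianca free: 11:55-14:45, 15:45-19:00.
Finn ∩ Jamal: 12:15-13:35, 17:40-19:00.
Finn ∩ Jamal ∩ Mateo: 12:15-13:35, 17:40-19:00.
Finn ∩ Jamal ∩ Mateo ∩ Bianca: 12:15-13:35, 17:40-19:00.
So the common availability across everyone is 12:15-13:35, 17:40-19:00.
The last common window of at least 25 minutes is 17:40-19:00; a 25-minute meeting can start as late as 18:35 and still end by 19:00.

18:35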